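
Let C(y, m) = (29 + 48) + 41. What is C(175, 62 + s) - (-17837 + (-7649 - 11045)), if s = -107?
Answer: 36649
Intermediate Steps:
C(y, m) = 118 (C(y, m) = 77 + 41 = 118)
C(175, 62 + s) - (-17837 + (-7649 - 11045)) = 118 - (-17837 + (-7649 - 11045)) = 118 - (-17837 - 18694) = 118 - 1*(-36531) = 118 + 36531 = 36649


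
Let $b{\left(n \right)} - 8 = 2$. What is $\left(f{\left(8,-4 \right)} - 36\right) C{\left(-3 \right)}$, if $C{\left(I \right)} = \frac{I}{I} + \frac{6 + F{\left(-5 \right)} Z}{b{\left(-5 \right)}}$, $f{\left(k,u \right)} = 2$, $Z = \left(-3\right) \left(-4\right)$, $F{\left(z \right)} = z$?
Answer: $\frac{748}{5} \approx 149.6$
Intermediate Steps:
$Z = 12$
$b{\left(n \right)} = 10$ ($b{\left(n \right)} = 8 + 2 = 10$)
$C{\left(I \right)} = - \frac{22}{5}$ ($C{\left(I \right)} = \frac{I}{I} + \frac{6 - 60}{10} = 1 + \left(6 - 60\right) \frac{1}{10} = 1 - \frac{27}{5} = - \frac{22}{5}$)
$\left(f{\left(8,-4 \right)} - 36\right) C{\left(-3 \right)} = \left(2 - 36\right) \left(- \frac{22}{5}\right) = \left(-34\right) \left(- \frac{22}{5}\right) = \frac{748}{5}$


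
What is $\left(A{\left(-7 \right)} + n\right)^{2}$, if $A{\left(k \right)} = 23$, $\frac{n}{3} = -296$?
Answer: $748225$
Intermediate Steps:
$n = -888$ ($n = 3 \left(-296\right) = -888$)
$\left(A{\left(-7 \right)} + n\right)^{2} = \left(23 - 888\right)^{2} = \left(-865\right)^{2} = 748225$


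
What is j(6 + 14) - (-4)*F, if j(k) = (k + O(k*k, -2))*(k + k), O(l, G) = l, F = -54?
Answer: 16584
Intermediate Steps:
j(k) = 2*k*(k + k**2) (j(k) = (k + k*k)*(k + k) = (k + k**2)*(2*k) = 2*k*(k + k**2))
j(6 + 14) - (-4)*F = 2*(6 + 14)**2*(1 + (6 + 14)) - (-4)*(-54) = 2*20**2*(1 + 20) - 1*216 = 2*400*21 - 216 = 16800 - 216 = 16584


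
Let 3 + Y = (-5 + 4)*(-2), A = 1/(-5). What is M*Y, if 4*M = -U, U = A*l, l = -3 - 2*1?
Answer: ¼ ≈ 0.25000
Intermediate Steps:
A = -⅕ ≈ -0.20000
Y = -1 (Y = -3 + (-5 + 4)*(-2) = -3 - 1*(-2) = -3 + 2 = -1)
l = -5 (l = -3 - 2 = -5)
U = 1 (U = -⅕*(-5) = 1)
M = -¼ (M = (-1*1)/4 = (¼)*(-1) = -¼ ≈ -0.25000)
M*Y = -¼*(-1) = ¼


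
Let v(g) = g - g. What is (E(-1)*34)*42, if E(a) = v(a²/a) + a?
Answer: -1428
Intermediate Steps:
v(g) = 0
E(a) = a (E(a) = 0 + a = a)
(E(-1)*34)*42 = -1*34*42 = -34*42 = -1428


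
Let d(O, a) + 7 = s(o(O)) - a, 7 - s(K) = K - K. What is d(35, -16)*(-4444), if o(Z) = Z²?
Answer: -71104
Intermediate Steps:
s(K) = 7 (s(K) = 7 - (K - K) = 7 - 1*0 = 7 + 0 = 7)
d(O, a) = -a (d(O, a) = -7 + (7 - a) = -a)
d(35, -16)*(-4444) = -1*(-16)*(-4444) = 16*(-4444) = -71104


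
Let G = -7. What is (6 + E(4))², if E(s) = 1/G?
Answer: 1681/49 ≈ 34.306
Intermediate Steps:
E(s) = -⅐ (E(s) = 1/(-7) = -⅐)
(6 + E(4))² = (6 - ⅐)² = (41/7)² = 1681/49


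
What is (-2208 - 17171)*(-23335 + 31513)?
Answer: -158481462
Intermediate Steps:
(-2208 - 17171)*(-23335 + 31513) = -19379*8178 = -158481462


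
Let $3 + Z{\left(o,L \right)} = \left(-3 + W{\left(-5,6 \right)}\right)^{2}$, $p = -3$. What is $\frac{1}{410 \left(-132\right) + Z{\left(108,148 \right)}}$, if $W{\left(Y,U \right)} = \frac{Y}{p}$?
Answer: $- \frac{9}{487091} \approx -1.8477 \cdot 10^{-5}$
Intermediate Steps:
$W{\left(Y,U \right)} = - \frac{Y}{3}$ ($W{\left(Y,U \right)} = \frac{Y}{-3} = Y \left(- \frac{1}{3}\right) = - \frac{Y}{3}$)
$Z{\left(o,L \right)} = - \frac{11}{9}$ ($Z{\left(o,L \right)} = -3 + \left(-3 - - \frac{5}{3}\right)^{2} = -3 + \left(-3 + \frac{5}{3}\right)^{2} = -3 + \left(- \frac{4}{3}\right)^{2} = -3 + \frac{16}{9} = - \frac{11}{9}$)
$\frac{1}{410 \left(-132\right) + Z{\left(108,148 \right)}} = \frac{1}{410 \left(-132\right) - \frac{11}{9}} = \frac{1}{-54120 - \frac{11}{9}} = \frac{1}{- \frac{487091}{9}} = - \frac{9}{487091}$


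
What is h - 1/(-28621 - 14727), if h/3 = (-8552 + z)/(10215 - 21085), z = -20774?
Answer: 1906840607/235596380 ≈ 8.0937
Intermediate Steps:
h = 43989/5435 (h = 3*((-8552 - 20774)/(10215 - 21085)) = 3*(-29326/(-10870)) = 3*(-29326*(-1/10870)) = 3*(14663/5435) = 43989/5435 ≈ 8.0937)
h - 1/(-28621 - 14727) = 43989/5435 - 1/(-28621 - 14727) = 43989/5435 - 1/(-43348) = 43989/5435 - 1*(-1/43348) = 43989/5435 + 1/43348 = 1906840607/235596380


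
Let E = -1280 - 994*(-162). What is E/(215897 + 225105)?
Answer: 79874/220501 ≈ 0.36224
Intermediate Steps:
E = 159748 (E = -1280 + 161028 = 159748)
E/(215897 + 225105) = 159748/(215897 + 225105) = 159748/441002 = 159748*(1/441002) = 79874/220501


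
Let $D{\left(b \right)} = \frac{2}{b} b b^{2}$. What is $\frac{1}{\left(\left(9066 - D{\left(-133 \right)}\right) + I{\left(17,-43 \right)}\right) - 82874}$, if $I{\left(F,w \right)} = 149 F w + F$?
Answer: $- \frac{1}{218088} \approx -4.5853 \cdot 10^{-6}$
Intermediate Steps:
$I{\left(F,w \right)} = F + 149 F w$ ($I{\left(F,w \right)} = 149 F w + F = F + 149 F w$)
$D{\left(b \right)} = 2 b^{2}$ ($D{\left(b \right)} = \frac{2}{b} b^{3} = 2 b^{2}$)
$\frac{1}{\left(\left(9066 - D{\left(-133 \right)}\right) + I{\left(17,-43 \right)}\right) - 82874} = \frac{1}{\left(\left(9066 - 2 \left(-133\right)^{2}\right) + 17 \left(1 + 149 \left(-43\right)\right)\right) - 82874} = \frac{1}{\left(\left(9066 - 2 \cdot 17689\right) + 17 \left(1 - 6407\right)\right) - 82874} = \frac{1}{\left(\left(9066 - 35378\right) + 17 \left(-6406\right)\right) - 82874} = \frac{1}{\left(\left(9066 - 35378\right) - 108902\right) - 82874} = \frac{1}{\left(-26312 - 108902\right) - 82874} = \frac{1}{-135214 - 82874} = \frac{1}{-218088} = - \frac{1}{218088}$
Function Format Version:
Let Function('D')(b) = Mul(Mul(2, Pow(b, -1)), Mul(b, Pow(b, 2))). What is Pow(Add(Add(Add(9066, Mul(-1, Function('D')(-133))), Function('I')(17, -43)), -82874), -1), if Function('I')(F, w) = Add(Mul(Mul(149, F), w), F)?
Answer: Rational(-1, 218088) ≈ -4.5853e-6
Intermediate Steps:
Function('I')(F, w) = Add(F, Mul(149, F, w)) (Function('I')(F, w) = Add(Mul(149, F, w), F) = Add(F, Mul(149, F, w)))
Function('D')(b) = Mul(2, Pow(b, 2)) (Function('D')(b) = Mul(Mul(2, Pow(b, -1)), Pow(b, 3)) = Mul(2, Pow(b, 2)))
Pow(Add(Add(Add(9066, Mul(-1, Function('D')(-133))), Function('I')(17, -43)), -82874), -1) = Pow(Add(Add(Add(9066, Mul(-1, Mul(2, Pow(-133, 2)))), Mul(17, Add(1, Mul(149, -43)))), -82874), -1) = Pow(Add(Add(Add(9066, Mul(-1, Mul(2, 17689))), Mul(17, Add(1, -6407))), -82874), -1) = Pow(Add(Add(Add(9066, Mul(-1, 35378)), Mul(17, -6406)), -82874), -1) = Pow(Add(Add(Add(9066, -35378), -108902), -82874), -1) = Pow(Add(Add(-26312, -108902), -82874), -1) = Pow(Add(-135214, -82874), -1) = Pow(-218088, -1) = Rational(-1, 218088)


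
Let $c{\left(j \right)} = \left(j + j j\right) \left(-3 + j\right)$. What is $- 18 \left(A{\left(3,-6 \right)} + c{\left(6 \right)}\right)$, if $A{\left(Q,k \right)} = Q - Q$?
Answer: $-2268$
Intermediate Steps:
$A{\left(Q,k \right)} = 0$
$c{\left(j \right)} = \left(-3 + j\right) \left(j + j^{2}\right)$ ($c{\left(j \right)} = \left(j + j^{2}\right) \left(-3 + j\right) = \left(-3 + j\right) \left(j + j^{2}\right)$)
$- 18 \left(A{\left(3,-6 \right)} + c{\left(6 \right)}\right) = - 18 \left(0 + 6 \left(-3 + 6^{2} - 12\right)\right) = - 18 \left(0 + 6 \left(-3 + 36 - 12\right)\right) = - 18 \left(0 + 6 \cdot 21\right) = - 18 \left(0 + 126\right) = \left(-18\right) 126 = -2268$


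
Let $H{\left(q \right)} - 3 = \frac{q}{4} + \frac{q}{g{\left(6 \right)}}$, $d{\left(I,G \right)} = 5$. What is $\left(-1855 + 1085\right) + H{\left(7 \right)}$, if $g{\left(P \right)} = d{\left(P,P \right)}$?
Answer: $- \frac{15277}{20} \approx -763.85$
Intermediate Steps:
$g{\left(P \right)} = 5$
$H{\left(q \right)} = 3 + \frac{9 q}{20}$ ($H{\left(q \right)} = 3 + \left(\frac{q}{4} + \frac{q}{5}\right) = 3 + \frac{9 q}{20}$)
$\left(-1855 + 1085\right) + H{\left(7 \right)} = \left(-1855 + 1085\right) + \left(3 + \frac{9}{20} \cdot 7\right) = -770 + \left(3 + \frac{63}{20}\right) = -770 + \frac{123}{20} = - \frac{15277}{20}$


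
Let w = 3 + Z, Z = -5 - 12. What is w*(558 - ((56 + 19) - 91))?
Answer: -8036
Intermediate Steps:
Z = -17
w = -14 (w = 3 - 17 = -14)
w*(558 - ((56 + 19) - 91)) = -14*(558 - ((56 + 19) - 91)) = -14*(558 - (75 - 91)) = -14*(558 - 1*(-16)) = -14*(558 + 16) = -14*574 = -8036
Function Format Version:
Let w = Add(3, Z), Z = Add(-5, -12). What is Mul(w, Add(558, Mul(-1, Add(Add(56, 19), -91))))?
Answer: -8036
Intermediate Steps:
Z = -17
w = -14 (w = Add(3, -17) = -14)
Mul(w, Add(558, Mul(-1, Add(Add(56, 19), -91)))) = Mul(-14, Add(558, Mul(-1, Add(Add(56, 19), -91)))) = Mul(-14, Add(558, Mul(-1, Add(75, -91)))) = Mul(-14, Add(558, Mul(-1, -16))) = Mul(-14, Add(558, 16)) = Mul(-14, 574) = -8036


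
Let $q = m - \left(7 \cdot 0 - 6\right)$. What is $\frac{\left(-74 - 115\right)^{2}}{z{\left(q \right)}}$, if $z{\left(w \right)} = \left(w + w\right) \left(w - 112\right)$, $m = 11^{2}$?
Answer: $\frac{11907}{1270} \approx 9.3756$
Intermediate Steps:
$m = 121$
$q = 127$ ($q = 121 - \left(7 \cdot 0 - 6\right) = 121 - \left(0 - 6\right) = 121 - -6 = 121 + 6 = 127$)
$z{\left(w \right)} = 2 w \left(-112 + w\right)$
$\frac{\left(-74 - 115\right)^{2}}{z{\left(q \right)}} = \frac{\left(-74 - 115\right)^{2}}{2 \cdot 127 \left(-112 + 127\right)} = \frac{\left(-189\right)^{2}}{2 \cdot 127 \cdot 15} = \frac{35721}{3810} = 35721 \cdot \frac{1}{3810} = \frac{11907}{1270}$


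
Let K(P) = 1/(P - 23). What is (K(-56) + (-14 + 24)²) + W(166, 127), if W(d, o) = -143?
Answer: -3398/79 ≈ -43.013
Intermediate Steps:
K(P) = 1/(-23 + P)
(K(-56) + (-14 + 24)²) + W(166, 127) = (1/(-23 - 56) + (-14 + 24)²) - 143 = (1/(-79) + 10²) - 143 = (-1/79 + 100) - 143 = 7899/79 - 143 = -3398/79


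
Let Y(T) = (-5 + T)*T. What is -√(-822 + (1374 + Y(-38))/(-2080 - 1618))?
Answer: -I*√1521382/43 ≈ -28.685*I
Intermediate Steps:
Y(T) = T*(-5 + T)
-√(-822 + (1374 + Y(-38))/(-2080 - 1618)) = -√(-822 + (1374 - 38*(-5 - 38))/(-2080 - 1618)) = -√(-822 + (1374 - 38*(-43))/(-3698)) = -√(-822 + (1374 + 1634)*(-1/3698)) = -√(-822 + 3008*(-1/3698)) = -√(-822 - 1504/1849) = -√(-1521382/1849) = -I*√1521382/43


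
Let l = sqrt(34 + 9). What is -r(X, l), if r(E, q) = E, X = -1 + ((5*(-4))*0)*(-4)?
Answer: 1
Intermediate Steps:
l = sqrt(43) ≈ 6.5574
X = -1 (X = -1 - 20*0*(-4) = -1 + 0*(-4) = -1 + 0 = -1)
-r(X, l) = -1*(-1) = 1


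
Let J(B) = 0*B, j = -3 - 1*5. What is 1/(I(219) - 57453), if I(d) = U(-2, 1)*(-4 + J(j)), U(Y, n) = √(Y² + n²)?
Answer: -57453/3300847129 + 4*√5/3300847129 ≈ -1.7403e-5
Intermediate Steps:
j = -8 (j = -3 - 5 = -8)
J(B) = 0
I(d) = -4*√5 (I(d) = √((-2)² + 1²)*(-4 + 0) = √(4 + 1)*(-4) = √5*(-4) = -4*√5)
1/(I(219) - 57453) = 1/(-4*√5 - 57453) = 1/(-57453 - 4*√5)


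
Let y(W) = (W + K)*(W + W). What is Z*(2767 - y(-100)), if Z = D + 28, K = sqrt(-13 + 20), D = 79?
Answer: -1843931 + 21400*sqrt(7) ≈ -1.7873e+6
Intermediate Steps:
K = sqrt(7) ≈ 2.6458
y(W) = 2*W*(W + sqrt(7)) (y(W) = (W + sqrt(7))*(W + W) = (W + sqrt(7))*(2*W) = 2*W*(W + sqrt(7)))
Z = 107 (Z = 79 + 28 = 107)
Z*(2767 - y(-100)) = 107*(2767 - 2*(-100)*(-100 + sqrt(7))) = 107*(2767 - (20000 - 200*sqrt(7))) = 107*(2767 + (-20000 + 200*sqrt(7))) = 107*(-17233 + 200*sqrt(7)) = -1843931 + 21400*sqrt(7)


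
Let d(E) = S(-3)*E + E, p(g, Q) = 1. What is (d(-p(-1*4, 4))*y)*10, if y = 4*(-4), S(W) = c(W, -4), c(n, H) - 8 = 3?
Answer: 1920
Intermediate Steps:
c(n, H) = 11 (c(n, H) = 8 + 3 = 11)
S(W) = 11
d(E) = 12*E (d(E) = 11*E + E = 12*E)
y = -16
(d(-p(-1*4, 4))*y)*10 = ((12*(-1*1))*(-16))*10 = ((12*(-1))*(-16))*10 = -12*(-16)*10 = 192*10 = 1920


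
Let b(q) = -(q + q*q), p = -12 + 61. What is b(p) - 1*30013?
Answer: -32463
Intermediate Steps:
p = 49
b(q) = -q - q² (b(q) = -(q + q²) = -q - q²)
b(p) - 1*30013 = -1*49*(1 + 49) - 1*30013 = -1*49*50 - 30013 = -2450 - 30013 = -32463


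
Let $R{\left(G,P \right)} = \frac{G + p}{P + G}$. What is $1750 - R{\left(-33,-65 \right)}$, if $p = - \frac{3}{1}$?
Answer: $\frac{85732}{49} \approx 1749.6$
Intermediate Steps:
$p = -3$ ($p = \left(-3\right) 1 = -3$)
$R{\left(G,P \right)} = \frac{-3 + G}{G + P}$ ($R{\left(G,P \right)} = \frac{G - 3}{P + G} = \frac{-3 + G}{G + P}$)
$1750 - R{\left(-33,-65 \right)} = 1750 - \frac{-3 - 33}{-33 - 65} = 1750 - \frac{1}{-98} \left(-36\right) = 1750 - \left(- \frac{1}{98}\right) \left(-36\right) = 1750 - \frac{18}{49} = \frac{85732}{49}$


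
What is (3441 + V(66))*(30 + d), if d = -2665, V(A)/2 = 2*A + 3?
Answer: -9778485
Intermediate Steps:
V(A) = 6 + 4*A (V(A) = 2*(2*A + 3) = 2*(3 + 2*A) = 6 + 4*A)
(3441 + V(66))*(30 + d) = (3441 + (6 + 4*66))*(30 - 2665) = (3441 + (6 + 264))*(-2635) = (3441 + 270)*(-2635) = 3711*(-2635) = -9778485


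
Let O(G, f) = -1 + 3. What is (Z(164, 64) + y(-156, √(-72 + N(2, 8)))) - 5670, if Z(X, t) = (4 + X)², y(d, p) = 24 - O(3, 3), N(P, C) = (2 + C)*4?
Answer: 22576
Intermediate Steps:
N(P, C) = 8 + 4*C
O(G, f) = 2
y(d, p) = 22 (y(d, p) = 24 - 1*2 = 24 - 2 = 22)
(Z(164, 64) + y(-156, √(-72 + N(2, 8)))) - 5670 = ((4 + 164)² + 22) - 5670 = (168² + 22) - 5670 = (28224 + 22) - 5670 = 28246 - 5670 = 22576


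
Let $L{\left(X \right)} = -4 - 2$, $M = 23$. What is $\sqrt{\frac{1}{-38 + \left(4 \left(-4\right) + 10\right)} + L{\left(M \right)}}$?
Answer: $\frac{i \sqrt{2915}}{22} \approx 2.4541 i$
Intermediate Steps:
$L{\left(X \right)} = -6$
$\sqrt{\frac{1}{-38 + \left(4 \left(-4\right) + 10\right)} + L{\left(M \right)}} = \sqrt{\frac{1}{-38 + \left(4 \left(-4\right) + 10\right)} - 6} = \sqrt{\frac{1}{-38 + \left(-16 + 10\right)} - 6} = \sqrt{\frac{1}{-38 - 6} - 6} = \sqrt{\frac{1}{-44} - 6} = \sqrt{- \frac{1}{44} - 6} = \sqrt{- \frac{265}{44}} = \frac{i \sqrt{2915}}{22}$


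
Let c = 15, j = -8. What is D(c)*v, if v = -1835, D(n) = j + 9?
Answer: -1835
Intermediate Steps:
D(n) = 1 (D(n) = -8 + 9 = 1)
D(c)*v = 1*(-1835) = -1835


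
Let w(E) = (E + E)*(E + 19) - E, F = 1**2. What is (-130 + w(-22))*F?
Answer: 24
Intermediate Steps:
F = 1
w(E) = -E + 2*E*(19 + E) (w(E) = (2*E)*(19 + E) - E = 2*E*(19 + E) - E = -E + 2*E*(19 + E))
(-130 + w(-22))*F = (-130 - 22*(37 + 2*(-22)))*1 = (-130 - 22*(37 - 44))*1 = (-130 - 22*(-7))*1 = (-130 + 154)*1 = 24*1 = 24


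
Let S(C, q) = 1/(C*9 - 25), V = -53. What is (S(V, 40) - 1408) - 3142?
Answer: -2284101/502 ≈ -4550.0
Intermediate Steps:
S(C, q) = 1/(-25 + 9*C) (S(C, q) = 1/(9*C - 25) = 1/(-25 + 9*C))
(S(V, 40) - 1408) - 3142 = (1/(-25 + 9*(-53)) - 1408) - 3142 = (1/(-25 - 477) - 1408) - 3142 = (1/(-502) - 1408) - 3142 = (-1/502 - 1408) - 3142 = -706817/502 - 3142 = -2284101/502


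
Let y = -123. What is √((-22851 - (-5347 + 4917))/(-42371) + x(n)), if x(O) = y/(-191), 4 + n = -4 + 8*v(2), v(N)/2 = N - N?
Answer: 2*√392010093979/1156123 ≈ 1.0831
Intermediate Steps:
v(N) = 0 (v(N) = 2*(N - N) = 2*0 = 0)
n = -8 (n = -4 + (-4 + 8*0) = -4 + (-4 + 0) = -4 - 4 = -8)
x(O) = 123/191 (x(O) = -123/(-191) = -123*(-1/191) = 123/191)
√((-22851 - (-5347 + 4917))/(-42371) + x(n)) = √((-22851 - (-5347 + 4917))/(-42371) + 123/191) = √((-22851 - 1*(-430))*(-1/42371) + 123/191) = √((-22851 + 430)*(-1/42371) + 123/191) = √(-22421*(-1/42371) + 123/191) = √(3203/6053 + 123/191) = √(1356292/1156123) = 2*√392010093979/1156123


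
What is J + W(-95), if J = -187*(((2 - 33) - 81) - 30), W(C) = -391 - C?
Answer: 26258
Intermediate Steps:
J = 26554 (J = -187*((-31 - 81) - 30) = -187*(-112 - 30) = -187*(-142) = 26554)
J + W(-95) = 26554 + (-391 - 1*(-95)) = 26554 + (-391 + 95) = 26554 - 296 = 26258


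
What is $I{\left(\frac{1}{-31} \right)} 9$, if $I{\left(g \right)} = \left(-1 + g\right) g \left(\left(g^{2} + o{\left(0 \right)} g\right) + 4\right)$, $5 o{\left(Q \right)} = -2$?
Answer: $\frac{5554656}{4617605} \approx 1.2029$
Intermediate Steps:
$o{\left(Q \right)} = - \frac{2}{5}$ ($o{\left(Q \right)} = \frac{1}{5} \left(-2\right) = - \frac{2}{5}$)
$I{\left(g \right)} = g \left(-1 + g\right) \left(4 + g^{2} - \frac{2 g}{5}\right)$ ($I{\left(g \right)} = \left(-1 + g\right) g \left(\left(g^{2} - \frac{2 g}{5}\right) + 4\right) = g \left(-1 + g\right) \left(4 + g^{2} - \frac{2 g}{5}\right)$)
$I{\left(\frac{1}{-31} \right)} 9 = \frac{-20 - 7 \left(\frac{1}{-31}\right)^{2} + 5 \left(\frac{1}{-31}\right)^{3} + \frac{22}{-31}}{5 \left(-31\right)} 9 = \frac{1}{5} \left(- \frac{1}{31}\right) \left(-20 - 7 \left(- \frac{1}{31}\right)^{2} + 5 \left(- \frac{1}{31}\right)^{3} + 22 \left(- \frac{1}{31}\right)\right) 9 = \frac{1}{5} \left(- \frac{1}{31}\right) \left(-20 - \frac{7}{961} + 5 \left(- \frac{1}{29791}\right) - \frac{22}{31}\right) 9 = \frac{1}{5} \left(- \frac{1}{31}\right) \left(-20 - \frac{7}{961} - \frac{5}{29791} - \frac{22}{31}\right) 9 = \frac{1}{5} \left(- \frac{1}{31}\right) \left(- \frac{617184}{29791}\right) 9 = \frac{617184}{4617605} \cdot 9 = \frac{5554656}{4617605}$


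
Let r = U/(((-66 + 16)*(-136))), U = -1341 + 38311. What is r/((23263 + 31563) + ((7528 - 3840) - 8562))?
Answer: 3697/33967360 ≈ 0.00010884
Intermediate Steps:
U = 36970
r = 3697/680 (r = 36970/(((-66 + 16)*(-136))) = 36970/((-50*(-136))) = 36970/6800 = 36970*(1/6800) = 3697/680 ≈ 5.4368)
r/((23263 + 31563) + ((7528 - 3840) - 8562)) = 3697/(680*((23263 + 31563) + ((7528 - 3840) - 8562))) = 3697/(680*(54826 + (3688 - 8562))) = 3697/(680*(54826 - 4874)) = (3697/680)/49952 = (3697/680)*(1/49952) = 3697/33967360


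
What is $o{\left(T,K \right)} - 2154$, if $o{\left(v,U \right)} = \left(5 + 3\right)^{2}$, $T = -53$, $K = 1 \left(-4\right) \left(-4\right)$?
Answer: $-2090$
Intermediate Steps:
$K = 16$ ($K = \left(-4\right) \left(-4\right) = 16$)
$o{\left(v,U \right)} = 64$ ($o{\left(v,U \right)} = 8^{2} = 64$)
$o{\left(T,K \right)} - 2154 = 64 - 2154 = -2090$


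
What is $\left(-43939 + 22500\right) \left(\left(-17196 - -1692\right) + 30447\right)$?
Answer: $-320362977$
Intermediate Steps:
$\left(-43939 + 22500\right) \left(\left(-17196 - -1692\right) + 30447\right) = - 21439 \left(\left(-17196 + 1692\right) + 30447\right) = - 21439 \left(-15504 + 30447\right) = \left(-21439\right) 14943 = -320362977$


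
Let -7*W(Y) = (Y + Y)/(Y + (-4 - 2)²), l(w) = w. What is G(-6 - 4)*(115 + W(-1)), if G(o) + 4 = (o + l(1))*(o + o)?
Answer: 4959152/245 ≈ 20241.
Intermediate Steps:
W(Y) = -2*Y/(7*(36 + Y)) (W(Y) = -(Y + Y)/(7*(Y + (-4 - 2)²)) = -2*Y/(7*(Y + (-6)²)) = -2*Y/(7*(Y + 36)) = -2*Y/(7*(36 + Y)))
G(o) = -4 + 2*o*(1 + o) (G(o) = -4 + (o + 1)*(o + o) = -4 + (1 + o)*(2*o) = -4 + 2*o*(1 + o))
G(-6 - 4)*(115 + W(-1)) = (-4 + 2*(-6 - 4) + 2*(-6 - 4)²)*(115 - 2*(-1)/(252 + 7*(-1))) = (-4 + 2*(-10) + 2*(-10)²)*(115 - 2*(-1)/(252 - 7)) = (-4 - 20 + 2*100)*(115 - 2*(-1)/245) = (-4 - 20 + 200)*(115 - 2*(-1)*1/245) = 176*(115 + 2/245) = 176*(28177/245) = 4959152/245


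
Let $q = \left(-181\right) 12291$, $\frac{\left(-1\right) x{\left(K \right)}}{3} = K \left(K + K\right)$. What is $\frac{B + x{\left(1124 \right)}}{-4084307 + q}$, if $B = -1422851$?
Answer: $\frac{9003107}{6308978} \approx 1.427$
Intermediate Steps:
$x{\left(K \right)} = - 6 K^{2}$ ($x{\left(K \right)} = - 3 K \left(K + K\right) = - 3 K 2 K = - 3 \cdot 2 K^{2} = - 6 K^{2}$)
$q = -2224671$
$\frac{B + x{\left(1124 \right)}}{-4084307 + q} = \frac{-1422851 - 6 \cdot 1124^{2}}{-4084307 - 2224671} = \frac{-1422851 - 7580256}{-6308978} = \left(-1422851 - 7580256\right) \left(- \frac{1}{6308978}\right) = \left(-9003107\right) \left(- \frac{1}{6308978}\right) = \frac{9003107}{6308978}$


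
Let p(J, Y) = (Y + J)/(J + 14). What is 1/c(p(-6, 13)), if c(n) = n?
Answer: 8/7 ≈ 1.1429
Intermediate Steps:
p(J, Y) = (J + Y)/(14 + J)
1/c(p(-6, 13)) = 1/((-6 + 13)/(14 - 6)) = 1/(7/8) = 8/7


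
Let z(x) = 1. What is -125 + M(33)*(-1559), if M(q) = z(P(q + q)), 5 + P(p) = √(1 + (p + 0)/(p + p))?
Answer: -1684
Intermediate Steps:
P(p) = -5 + √6/2 (P(p) = -5 + √(1 + (p + 0)/(p + p)) = -5 + √(1 + p/((2*p))) = -5 + √(1 + p*(1/(2*p))) = -5 + √(1 + ½) = -5 + √(3/2) = -5 + √6/2)
M(q) = 1
-125 + M(33)*(-1559) = -125 + 1*(-1559) = -125 - 1559 = -1684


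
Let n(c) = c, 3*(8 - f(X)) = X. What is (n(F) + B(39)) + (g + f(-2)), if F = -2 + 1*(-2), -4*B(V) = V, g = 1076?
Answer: 12851/12 ≈ 1070.9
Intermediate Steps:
B(V) = -V/4
f(X) = 8 - X/3
F = -4 (F = -2 - 2 = -4)
(n(F) + B(39)) + (g + f(-2)) = (-4 - ¼*39) + (1076 + (8 - ⅓*(-2))) = (-4 - 39/4) + (1076 + (8 + ⅔)) = -55/4 + (1076 + 26/3) = -55/4 + 3254/3 = 12851/12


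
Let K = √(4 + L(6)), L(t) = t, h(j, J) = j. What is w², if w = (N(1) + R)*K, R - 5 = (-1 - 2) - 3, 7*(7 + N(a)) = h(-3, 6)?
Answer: 34810/49 ≈ 710.41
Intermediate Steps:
N(a) = -52/7 (N(a) = -7 + (⅐)*(-3) = -7 - 3/7 = -52/7)
K = √10 (K = √(4 + 6) = √10 ≈ 3.1623)
R = -1 (R = 5 + ((-1 - 2) - 3) = 5 + (-3 - 3) = 5 - 6 = -1)
w = -59*√10/7 (w = (-52/7 - 1)*√10 = -59*√10/7 ≈ -26.653)
w² = (-59*√10/7)² = 34810/49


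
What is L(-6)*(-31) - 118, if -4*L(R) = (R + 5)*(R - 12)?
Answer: 43/2 ≈ 21.500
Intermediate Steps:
L(R) = -(-12 + R)*(5 + R)/4 (L(R) = -(R + 5)*(R - 12)/4 = -(5 + R)*(-12 + R)/4 = -(-12 + R)*(5 + R)/4)
L(-6)*(-31) - 118 = (15 - 1/4*(-6)**2 + (7/4)*(-6))*(-31) - 118 = (15 - 1/4*36 - 21/2)*(-31) - 118 = (15 - 9 - 21/2)*(-31) - 118 = -9/2*(-31) - 118 = 279/2 - 118 = 43/2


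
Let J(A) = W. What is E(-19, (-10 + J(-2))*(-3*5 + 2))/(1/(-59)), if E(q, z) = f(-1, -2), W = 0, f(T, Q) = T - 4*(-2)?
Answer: -413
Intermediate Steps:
f(T, Q) = 8 + T (f(T, Q) = T + 8 = 8 + T)
J(A) = 0
E(q, z) = 7 (E(q, z) = 8 - 1 = 7)
E(-19, (-10 + J(-2))*(-3*5 + 2))/(1/(-59)) = 7/(1/(-59)) = 7/(-1/59) = 7*(-59) = -413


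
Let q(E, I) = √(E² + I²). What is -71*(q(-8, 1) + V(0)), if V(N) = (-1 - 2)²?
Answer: -639 - 71*√65 ≈ -1211.4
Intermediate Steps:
V(N) = 9 (V(N) = (-3)² = 9)
-71*(q(-8, 1) + V(0)) = -71*(√((-8)² + 1²) + 9) = -71*(√(64 + 1) + 9) = -71*(√65 + 9) = -71*(9 + √65) = -639 - 71*√65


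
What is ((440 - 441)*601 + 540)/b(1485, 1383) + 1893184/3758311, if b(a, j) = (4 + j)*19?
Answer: 49661820981/99042769783 ≈ 0.50142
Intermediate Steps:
b(a, j) = 76 + 19*j
((440 - 441)*601 + 540)/b(1485, 1383) + 1893184/3758311 = ((440 - 441)*601 + 540)/(76 + 19*1383) + 1893184/3758311 = (-1*601 + 540)/(76 + 26277) + 1893184*(1/3758311) = (-601 + 540)/26353 + 1893184/3758311 = -61*1/26353 + 1893184/3758311 = -61/26353 + 1893184/3758311 = 49661820981/99042769783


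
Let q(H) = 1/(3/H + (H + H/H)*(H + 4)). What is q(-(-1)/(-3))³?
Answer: -729/205379 ≈ -0.0035495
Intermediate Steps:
q(H) = 1/(3/H + (1 + H)*(4 + H)) (q(H) = 1/(3/H + (H + 1)*(4 + H)) = 1/(3/H + (1 + H)*(4 + H)))
q(-(-1)/(-3))³ = ((-(-1)/(-3))/(3 + (-(-1)/(-3))³ + 4*(-(-1)/(-3)) + 5*(-(-1)/(-3))²))³ = ((-(-1)*(-1)/3)/(3 + (-(-1)*(-1)/3)³ + 4*(-(-1)*(-1)/3) + 5*(-(-1)*(-1)/3)²))³ = ((-1*⅓)/(3 + (-1*⅓)³ + 4*(-1*⅓) + 5*(-1*⅓)²))³ = (-1/(3*(3 + (-⅓)³ + 4*(-⅓) + 5*(-⅓)²)))³ = (-1/(3*(3 - 1/27 - 4/3 + 5*(⅑))))³ = (-1/(3*(3 - 1/27 - 4/3 + 5/9)))³ = (-1/(3*59/27))³ = (-⅓*27/59)³ = (-9/59)³ = -729/205379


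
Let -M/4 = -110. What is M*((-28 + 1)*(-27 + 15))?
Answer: 142560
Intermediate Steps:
M = 440 (M = -4*(-110) = 440)
M*((-28 + 1)*(-27 + 15)) = 440*((-28 + 1)*(-27 + 15)) = 440*(-27*(-12)) = 440*324 = 142560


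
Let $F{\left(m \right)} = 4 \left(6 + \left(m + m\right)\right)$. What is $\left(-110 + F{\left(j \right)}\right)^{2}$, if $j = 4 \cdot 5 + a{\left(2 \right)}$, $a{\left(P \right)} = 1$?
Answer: $6724$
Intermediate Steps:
$j = 21$ ($j = 4 \cdot 5 + 1 = 20 + 1 = 21$)
$F{\left(m \right)} = 24 + 8 m$ ($F{\left(m \right)} = 4 \left(6 + 2 m\right) = 24 + 8 m$)
$\left(-110 + F{\left(j \right)}\right)^{2} = \left(-110 + \left(24 + 8 \cdot 21\right)\right)^{2} = \left(-110 + \left(24 + 168\right)\right)^{2} = \left(-110 + 192\right)^{2} = 82^{2} = 6724$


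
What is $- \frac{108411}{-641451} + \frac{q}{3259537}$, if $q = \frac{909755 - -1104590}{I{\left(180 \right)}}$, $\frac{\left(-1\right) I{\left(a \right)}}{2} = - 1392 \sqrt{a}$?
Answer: $\frac{36137}{213817} + \frac{402869 \sqrt{5}}{54447306048} \approx 0.16903$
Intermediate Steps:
$I{\left(a \right)} = 2784 \sqrt{a}$ ($I{\left(a \right)} = - 2 \left(- 1392 \sqrt{a}\right) = 2784 \sqrt{a}$)
$q = \frac{402869 \sqrt{5}}{16704}$ ($q = \frac{909755 - -1104590}{2784 \sqrt{180}} = \frac{909755 + 1104590}{2784 \cdot 6 \sqrt{5}} = \frac{2014345}{16704 \sqrt{5}} = 2014345 \frac{\sqrt{5}}{83520} = \frac{402869 \sqrt{5}}{16704} \approx 53.93$)
$- \frac{108411}{-641451} + \frac{q}{3259537} = - \frac{108411}{-641451} + \frac{\frac{402869}{16704} \sqrt{5}}{3259537} = \left(-108411\right) \left(- \frac{1}{641451}\right) + \frac{402869 \sqrt{5}}{16704} \cdot \frac{1}{3259537} = \frac{36137}{213817} + \frac{402869 \sqrt{5}}{54447306048}$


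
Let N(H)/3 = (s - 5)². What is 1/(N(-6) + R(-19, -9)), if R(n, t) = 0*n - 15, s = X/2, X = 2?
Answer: 1/33 ≈ 0.030303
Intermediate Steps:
s = 1 (s = 2/2 = 2*(½) = 1)
N(H) = 48 (N(H) = 3*(1 - 5)² = 3*(-4)² = 3*16 = 48)
R(n, t) = -15 (R(n, t) = 0 - 15 = -15)
1/(N(-6) + R(-19, -9)) = 1/(48 - 15) = 1/33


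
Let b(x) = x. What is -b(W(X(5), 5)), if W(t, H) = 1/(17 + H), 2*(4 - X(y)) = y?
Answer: -1/22 ≈ -0.045455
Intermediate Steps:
X(y) = 4 - y/2
-b(W(X(5), 5)) = -1/(17 + 5) = -1/22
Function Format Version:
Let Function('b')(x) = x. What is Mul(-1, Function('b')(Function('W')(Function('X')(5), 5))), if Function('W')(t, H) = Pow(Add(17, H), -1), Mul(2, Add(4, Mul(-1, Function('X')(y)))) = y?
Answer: Rational(-1, 22) ≈ -0.045455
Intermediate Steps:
Function('X')(y) = Add(4, Mul(Rational(-1, 2), y))
Mul(-1, Function('b')(Function('W')(Function('X')(5), 5))) = Mul(-1, Pow(Add(17, 5), -1)) = Mul(-1, Pow(22, -1)) = Mul(-1, Rational(1, 22)) = Rational(-1, 22)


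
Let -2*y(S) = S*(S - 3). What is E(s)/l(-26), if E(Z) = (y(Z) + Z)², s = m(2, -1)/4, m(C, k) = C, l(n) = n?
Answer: -81/1664 ≈ -0.048678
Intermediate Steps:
y(S) = -S*(-3 + S)/2 (y(S) = -S*(S - 3)/2 = -S*(-3 + S)/2)
s = ½ (s = 2/4 = 2*(¼) = ½ ≈ 0.50000)
E(Z) = (Z + Z*(3 - Z)/2)² (E(Z) = (Z*(3 - Z)/2 + Z)² = (Z + Z*(3 - Z)/2)²)
E(s)/l(-26) = ((½)²*(-5 + ½)²/4)/(-26) = ((¼)*(¼)*(-9/2)²)*(-1/26) = ((¼)*(¼)*(81/4))*(-1/26) = (81/64)*(-1/26) = -81/1664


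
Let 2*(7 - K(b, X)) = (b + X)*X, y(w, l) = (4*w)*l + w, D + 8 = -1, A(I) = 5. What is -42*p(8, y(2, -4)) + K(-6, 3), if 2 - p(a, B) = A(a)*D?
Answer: -3925/2 ≈ -1962.5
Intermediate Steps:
D = -9 (D = -8 - 1 = -9)
y(w, l) = w + 4*l*w (y(w, l) = 4*l*w + w = w + 4*l*w)
p(a, B) = 47 (p(a, B) = 2 - 5*(-9) = 2 - 1*(-45) = 2 + 45 = 47)
K(b, X) = 7 - X*(X + b)/2 (K(b, X) = 7 - (b + X)*X/2 = 7 - (X + b)*X/2 = 7 - X*(X + b)/2)
-42*p(8, y(2, -4)) + K(-6, 3) = -42*47 + (7 - ½*3² - ½*3*(-6)) = -1974 + (7 - ½*9 + 9) = -1974 + (7 - 9/2 + 9) = -1974 + 23/2 = -3925/2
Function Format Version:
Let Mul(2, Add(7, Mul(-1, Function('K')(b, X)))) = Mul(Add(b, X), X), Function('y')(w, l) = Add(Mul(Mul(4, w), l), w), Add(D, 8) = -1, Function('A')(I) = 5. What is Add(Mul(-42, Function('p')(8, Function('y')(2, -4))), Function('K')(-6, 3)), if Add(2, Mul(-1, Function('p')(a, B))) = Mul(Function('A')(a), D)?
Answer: Rational(-3925, 2) ≈ -1962.5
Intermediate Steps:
D = -9 (D = Add(-8, -1) = -9)
Function('y')(w, l) = Add(w, Mul(4, l, w)) (Function('y')(w, l) = Add(Mul(4, l, w), w) = Add(w, Mul(4, l, w)))
Function('p')(a, B) = 47 (Function('p')(a, B) = Add(2, Mul(-1, Mul(5, -9))) = Add(2, Mul(-1, -45)) = Add(2, 45) = 47)
Function('K')(b, X) = Add(7, Mul(Rational(-1, 2), X, Add(X, b))) (Function('K')(b, X) = Add(7, Mul(Rational(-1, 2), Mul(Add(b, X), X))) = Add(7, Mul(Rational(-1, 2), Mul(Add(X, b), X))) = Add(7, Mul(Rational(-1, 2), Mul(X, Add(X, b)))) = Add(7, Mul(Rational(-1, 2), X, Add(X, b))))
Add(Mul(-42, Function('p')(8, Function('y')(2, -4))), Function('K')(-6, 3)) = Add(Mul(-42, 47), Add(7, Mul(Rational(-1, 2), Pow(3, 2)), Mul(Rational(-1, 2), 3, -6))) = Add(-1974, Add(7, Mul(Rational(-1, 2), 9), 9)) = Add(-1974, Add(7, Rational(-9, 2), 9)) = Add(-1974, Rational(23, 2)) = Rational(-3925, 2)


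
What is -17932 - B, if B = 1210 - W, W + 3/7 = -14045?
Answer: -232312/7 ≈ -33187.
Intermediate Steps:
W = -98318/7 (W = -3/7 - 14045 = -98318/7 ≈ -14045.)
B = 106788/7 (B = 1210 - 1*(-98318/7) = 1210 + 98318/7 = 106788/7 ≈ 15255.)
-17932 - B = -17932 - 1*106788/7 = -17932 - 106788/7 = -232312/7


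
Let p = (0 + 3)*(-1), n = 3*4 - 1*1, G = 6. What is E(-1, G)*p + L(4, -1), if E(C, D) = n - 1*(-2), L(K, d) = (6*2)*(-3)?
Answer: -75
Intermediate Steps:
n = 11 (n = 12 - 1 = 11)
p = -3 (p = 3*(-1) = -3)
L(K, d) = -36 (L(K, d) = 12*(-3) = -36)
E(C, D) = 13 (E(C, D) = 11 - 1*(-2) = 11 + 2 = 13)
E(-1, G)*p + L(4, -1) = 13*(-3) - 36 = -39 - 36 = -75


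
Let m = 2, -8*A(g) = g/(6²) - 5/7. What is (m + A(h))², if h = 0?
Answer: 13689/3136 ≈ 4.3651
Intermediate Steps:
A(g) = 5/56 - g/288 (A(g) = -(g/(6²) - 5/7)/8 = -(g/36 - 5*⅐)/8 = -(g*(1/36) - 5/7)/8 = -(g/36 - 5/7)/8 = -(-5/7 + g/36)/8 = 5/56 - g/288)
(m + A(h))² = (2 + (5/56 - 1/288*0))² = (2 + (5/56 + 0))² = (2 + 5/56)² = (117/56)² = 13689/3136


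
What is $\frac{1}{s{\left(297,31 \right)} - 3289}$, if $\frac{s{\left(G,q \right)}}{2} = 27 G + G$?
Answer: $\frac{1}{13343} \approx 7.4946 \cdot 10^{-5}$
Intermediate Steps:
$s{\left(G,q \right)} = 56 G$ ($s{\left(G,q \right)} = 2 \left(27 G + G\right) = 2 \cdot 28 G = 56 G$)
$\frac{1}{s{\left(297,31 \right)} - 3289} = \frac{1}{56 \cdot 297 - 3289} = \frac{1}{16632 - 3289} = \frac{1}{13343}$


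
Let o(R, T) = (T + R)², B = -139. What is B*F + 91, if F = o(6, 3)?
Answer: -11168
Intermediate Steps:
o(R, T) = (R + T)²
F = 81 (F = (6 + 3)² = 9² = 81)
B*F + 91 = -139*81 + 91 = -11259 + 91 = -11168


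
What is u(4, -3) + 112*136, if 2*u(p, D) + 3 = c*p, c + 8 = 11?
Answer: 30473/2 ≈ 15237.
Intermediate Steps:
c = 3 (c = -8 + 11 = 3)
u(p, D) = -3/2 + 3*p/2 (u(p, D) = -3/2 + (3*p)/2 = -3/2 + 3*p/2)
u(4, -3) + 112*136 = (-3/2 + (3/2)*4) + 112*136 = (-3/2 + 6) + 15232 = 9/2 + 15232 = 30473/2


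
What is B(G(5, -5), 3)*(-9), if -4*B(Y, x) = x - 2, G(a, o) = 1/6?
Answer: 9/4 ≈ 2.2500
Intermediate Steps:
G(a, o) = ⅙
B(Y, x) = ½ - x/4 (B(Y, x) = -(x - 2)/4 = -(-2 + x)/4 = ½ - x/4)
B(G(5, -5), 3)*(-9) = (½ - ¼*3)*(-9) = (½ - ¾)*(-9) = -¼*(-9) = 9/4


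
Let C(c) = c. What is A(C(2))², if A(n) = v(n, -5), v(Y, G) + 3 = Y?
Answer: 1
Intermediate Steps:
v(Y, G) = -3 + Y
A(n) = -3 + n
A(C(2))² = (-3 + 2)² = (-1)² = 1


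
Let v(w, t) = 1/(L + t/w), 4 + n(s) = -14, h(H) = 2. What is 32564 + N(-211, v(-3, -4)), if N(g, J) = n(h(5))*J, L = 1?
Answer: 227894/7 ≈ 32556.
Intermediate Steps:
n(s) = -18 (n(s) = -4 - 14 = -18)
v(w, t) = 1/(1 + t/w)
N(g, J) = -18*J
32564 + N(-211, v(-3, -4)) = 32564 - (-54)/(-4 - 3) = 32564 - (-54)/(-7) = 32564 - (-54)*(-1)/7 = 32564 - 18*3/7 = 32564 - 54/7 = 227894/7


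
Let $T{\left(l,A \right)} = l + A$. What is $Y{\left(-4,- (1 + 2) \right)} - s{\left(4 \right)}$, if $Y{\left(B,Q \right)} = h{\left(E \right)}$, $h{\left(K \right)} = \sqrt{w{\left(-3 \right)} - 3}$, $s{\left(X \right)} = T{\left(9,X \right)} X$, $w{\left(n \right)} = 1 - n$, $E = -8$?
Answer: $-51$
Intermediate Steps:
$T{\left(l,A \right)} = A + l$
$s{\left(X \right)} = X \left(9 + X\right)$ ($s{\left(X \right)} = \left(X + 9\right) X = \left(9 + X\right) X = X \left(9 + X\right)$)
$h{\left(K \right)} = 1$ ($h{\left(K \right)} = \sqrt{\left(1 - -3\right) - 3} = \sqrt{\left(1 + 3\right) - 3} = \sqrt{4 - 3} = \sqrt{1} = 1$)
$Y{\left(B,Q \right)} = 1$
$Y{\left(-4,- (1 + 2) \right)} - s{\left(4 \right)} = 1 - 4 \left(9 + 4\right) = 1 - 4 \cdot 13 = 1 - 52 = -51$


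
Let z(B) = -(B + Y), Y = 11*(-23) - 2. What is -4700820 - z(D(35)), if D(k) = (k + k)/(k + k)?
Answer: -4701074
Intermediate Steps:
D(k) = 1 (D(k) = (2*k)/((2*k)) = (2*k)*(1/(2*k)) = 1)
Y = -255 (Y = -253 - 2 = -255)
z(B) = 255 - B (z(B) = -(B - 255) = -(-255 + B) = 255 - B)
-4700820 - z(D(35)) = -4700820 - (255 - 1*1) = -4700820 - (255 - 1) = -4700820 - 1*254 = -4700820 - 254 = -4701074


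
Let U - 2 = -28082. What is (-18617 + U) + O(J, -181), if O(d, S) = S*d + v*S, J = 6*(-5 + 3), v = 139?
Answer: -69684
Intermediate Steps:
J = -12 (J = 6*(-2) = -12)
O(d, S) = 139*S + S*d (O(d, S) = S*d + 139*S = 139*S + S*d)
U = -28080 (U = 2 - 28082 = -28080)
(-18617 + U) + O(J, -181) = (-18617 - 28080) - 181*(139 - 12) = -46697 - 181*127 = -46697 - 22987 = -69684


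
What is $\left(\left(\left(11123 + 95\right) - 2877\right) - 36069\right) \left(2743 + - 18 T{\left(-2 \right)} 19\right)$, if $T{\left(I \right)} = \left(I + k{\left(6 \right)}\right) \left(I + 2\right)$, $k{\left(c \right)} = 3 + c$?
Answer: $-76057904$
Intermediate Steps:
$T{\left(I \right)} = \left(2 + I\right) \left(9 + I\right)$ ($T{\left(I \right)} = \left(I + \left(3 + 6\right)\right) \left(I + 2\right) = \left(I + 9\right) \left(2 + I\right) = \left(9 + I\right) \left(2 + I\right) = \left(2 + I\right) \left(9 + I\right)$)
$\left(\left(\left(11123 + 95\right) - 2877\right) - 36069\right) \left(2743 + - 18 T{\left(-2 \right)} 19\right) = \left(\left(\left(11123 + 95\right) - 2877\right) - 36069\right) \left(2743 + - 18 \left(18 + \left(-2\right)^{2} + 11 \left(-2\right)\right) 19\right) = \left(\left(11218 - 2877\right) - 36069\right) \left(2743 + - 18 \left(18 + 4 - 22\right) 19\right) = \left(8341 - 36069\right) \left(2743 + \left(-18\right) 0 \cdot 19\right) = - 27728 \left(2743 + 0 \cdot 19\right) = - 27728 \left(2743 + 0\right) = \left(-27728\right) 2743 = -76057904$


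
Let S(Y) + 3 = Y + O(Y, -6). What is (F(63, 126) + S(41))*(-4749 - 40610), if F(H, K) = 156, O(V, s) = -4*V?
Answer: -1360770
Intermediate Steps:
S(Y) = -3 - 3*Y (S(Y) = -3 + (Y - 4*Y) = -3 - 3*Y)
(F(63, 126) + S(41))*(-4749 - 40610) = (156 + (-3 - 3*41))*(-4749 - 40610) = (156 + (-3 - 123))*(-45359) = (156 - 126)*(-45359) = 30*(-45359) = -1360770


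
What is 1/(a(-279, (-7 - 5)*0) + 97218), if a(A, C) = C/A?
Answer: 1/97218 ≈ 1.0286e-5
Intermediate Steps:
1/(a(-279, (-7 - 5)*0) + 97218) = 1/(((-7 - 5)*0)/(-279) + 97218) = 1/(-12*0*(-1/279) + 97218) = 1/(0*(-1/279) + 97218) = 1/(0 + 97218) = 1/97218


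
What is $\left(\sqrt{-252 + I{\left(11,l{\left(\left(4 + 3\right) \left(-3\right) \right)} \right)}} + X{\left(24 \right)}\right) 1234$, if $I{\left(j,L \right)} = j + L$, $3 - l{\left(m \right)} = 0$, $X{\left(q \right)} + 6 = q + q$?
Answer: $51828 + 1234 i \sqrt{238} \approx 51828.0 + 19037.0 i$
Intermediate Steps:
$X{\left(q \right)} = -6 + 2 q$ ($X{\left(q \right)} = -6 + \left(q + q\right) = -6 + 2 q$)
$l{\left(m \right)} = 3$ ($l{\left(m \right)} = 3 - 0 = 3 + 0 = 3$)
$I{\left(j,L \right)} = L + j$
$\left(\sqrt{-252 + I{\left(11,l{\left(\left(4 + 3\right) \left(-3\right) \right)} \right)}} + X{\left(24 \right)}\right) 1234 = \left(\sqrt{-252 + \left(3 + 11\right)} + \left(-6 + 2 \cdot 24\right)\right) 1234 = \left(\sqrt{-252 + 14} + \left(-6 + 48\right)\right) 1234 = \left(\sqrt{-238} + 42\right) 1234 = \left(i \sqrt{238} + 42\right) 1234 = \left(42 + i \sqrt{238}\right) 1234 = 51828 + 1234 i \sqrt{238}$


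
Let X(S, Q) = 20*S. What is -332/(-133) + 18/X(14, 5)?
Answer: 973/380 ≈ 2.5605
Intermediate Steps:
-332/(-133) + 18/X(14, 5) = -332/(-133) + 18/((20*14)) = -332*(-1/133) + 18/280 = 332/133 + 18*(1/280) = 332/133 + 9/140 = 973/380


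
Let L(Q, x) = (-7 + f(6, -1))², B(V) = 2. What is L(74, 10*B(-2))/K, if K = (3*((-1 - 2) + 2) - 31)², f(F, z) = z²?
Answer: 9/289 ≈ 0.031142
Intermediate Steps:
K = 1156 (K = (3*(-3 + 2) - 31)² = (3*(-1) - 31)² = (-3 - 31)² = (-34)² = 1156)
L(Q, x) = 36 (L(Q, x) = (-7 + (-1)²)² = (-7 + 1)² = (-6)² = 36)
L(74, 10*B(-2))/K = 36/1156 = 36*(1/1156) = 9/289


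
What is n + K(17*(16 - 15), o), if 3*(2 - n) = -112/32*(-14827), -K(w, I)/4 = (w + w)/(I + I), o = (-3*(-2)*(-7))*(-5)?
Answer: -3632263/210 ≈ -17297.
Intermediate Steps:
o = 210 (o = (6*(-7))*(-5) = -42*(-5) = 210)
K(w, I) = -4*w/I (K(w, I) = -4*(w + w)/(I + I) = -4*2*w/(2*I) = -4*2*w*1/(2*I) = -4*w/I)
n = -103777/6 (n = 2 - (-112/32)*(-14827)/3 = 2 - (-112*1/32)*(-14827)/3 = 2 - (-7)*(-14827)/6 = 2 - 1/3*103789/2 = 2 - 103789/6 = -103777/6 ≈ -17296.)
n + K(17*(16 - 15), o) = -103777/6 - 4*17*(16 - 15)/210 = -103777/6 - 4*17*1*1/210 = -103777/6 - 4*17*1/210 = -103777/6 - 34/105 = -3632263/210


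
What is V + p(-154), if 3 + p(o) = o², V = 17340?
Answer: 41053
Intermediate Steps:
p(o) = -3 + o²
V + p(-154) = 17340 + (-3 + (-154)²) = 17340 + (-3 + 23716) = 17340 + 23713 = 41053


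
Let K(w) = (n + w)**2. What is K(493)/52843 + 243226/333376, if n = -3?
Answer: 6635454937/1258327712 ≈ 5.2732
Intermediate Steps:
K(w) = (-3 + w)**2
K(493)/52843 + 243226/333376 = (-3 + 493)**2/52843 + 243226/333376 = 490**2*(1/52843) + 243226*(1/333376) = 240100*(1/52843) + 121613/166688 = 34300/7549 + 121613/166688 = 6635454937/1258327712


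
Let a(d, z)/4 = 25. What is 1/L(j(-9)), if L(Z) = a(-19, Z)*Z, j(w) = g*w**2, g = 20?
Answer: 1/162000 ≈ 6.1728e-6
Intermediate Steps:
a(d, z) = 100 (a(d, z) = 4*25 = 100)
j(w) = 20*w**2
L(Z) = 100*Z
1/L(j(-9)) = 1/(100*(20*(-9)**2)) = 1/(100*(20*81)) = 1/(100*1620) = 1/162000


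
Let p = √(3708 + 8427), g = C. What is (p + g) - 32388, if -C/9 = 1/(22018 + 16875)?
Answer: -1259666493/38893 + √12135 ≈ -32278.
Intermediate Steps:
C = -9/38893 (C = -9/(22018 + 16875) = -9/38893 ≈ -0.00023140)
g = -9/38893 ≈ -0.00023140
p = √12135 ≈ 110.16
(p + g) - 32388 = (√12135 - 9/38893) - 32388 = (-9/38893 + √12135) - 32388 = -1259666493/38893 + √12135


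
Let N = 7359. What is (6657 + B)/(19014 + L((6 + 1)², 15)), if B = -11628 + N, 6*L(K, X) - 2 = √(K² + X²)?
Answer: 272437368/2169268795 - 2388*√2626/2169268795 ≈ 0.12553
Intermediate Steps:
L(K, X) = ⅓ + √(K² + X²)/6
B = -4269 (B = -11628 + 7359 = -4269)
(6657 + B)/(19014 + L((6 + 1)², 15)) = (6657 - 4269)/(19014 + (⅓ + √(((6 + 1)²)² + 15²)/6)) = 2388/(19014 + (⅓ + √((7²)² + 225)/6)) = 2388/(19014 + (⅓ + √(49² + 225)/6)) = 2388/(19014 + (⅓ + √(2401 + 225)/6)) = 2388/(19014 + (⅓ + √2626/6)) = 2388/(57043/3 + √2626/6)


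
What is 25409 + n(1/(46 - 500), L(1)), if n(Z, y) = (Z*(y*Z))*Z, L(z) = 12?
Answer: 594422363891/23394166 ≈ 25409.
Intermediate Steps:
n(Z, y) = y*Z³ (n(Z, y) = (Z*(Z*y))*Z = (y*Z²)*Z = y*Z³)
25409 + n(1/(46 - 500), L(1)) = 25409 + 12*(1/(46 - 500))³ = 25409 + 12*(1/(-454))³ = 25409 + 12*(-1/454)³ = 25409 + 12*(-1/93576664) = 25409 - 3/23394166 = 594422363891/23394166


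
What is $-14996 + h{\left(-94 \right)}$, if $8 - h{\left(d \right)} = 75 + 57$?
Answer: $-15120$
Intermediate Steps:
$h{\left(d \right)} = -124$ ($h{\left(d \right)} = 8 - \left(75 + 57\right) = 8 - 132 = -124$)
$-14996 + h{\left(-94 \right)} = -14996 - 124 = -15120$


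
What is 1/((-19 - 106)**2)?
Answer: 1/15625 ≈ 6.4000e-5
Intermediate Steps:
1/((-19 - 106)**2) = 1/((-125)**2) = 1/15625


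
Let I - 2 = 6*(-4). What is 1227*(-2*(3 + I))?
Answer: 46626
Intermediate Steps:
I = -22 (I = 2 + 6*(-4) = 2 - 24 = -22)
1227*(-2*(3 + I)) = 1227*(-2*(3 - 22)) = 1227*(-2*(-19)) = 1227*38 = 46626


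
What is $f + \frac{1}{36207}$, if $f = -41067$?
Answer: $- \frac{1486912868}{36207} \approx -41067.0$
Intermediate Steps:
$f + \frac{1}{36207} = -41067 + \frac{1}{36207} = - \frac{1486912868}{36207}$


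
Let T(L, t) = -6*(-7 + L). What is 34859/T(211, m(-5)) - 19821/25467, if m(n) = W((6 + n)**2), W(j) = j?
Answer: -304005019/10390536 ≈ -29.258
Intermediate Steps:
m(n) = (6 + n)**2
T(L, t) = 42 - 6*L
34859/T(211, m(-5)) - 19821/25467 = 34859/(42 - 6*211) - 19821/25467 = 34859/(42 - 1266) - 19821*1/25467 = 34859/(-1224) - 6607/8489 = 34859*(-1/1224) - 6607/8489 = -34859/1224 - 6607/8489 = -304005019/10390536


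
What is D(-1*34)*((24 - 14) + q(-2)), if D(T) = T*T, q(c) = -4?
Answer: 6936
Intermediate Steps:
D(T) = T**2
D(-1*34)*((24 - 14) + q(-2)) = (-1*34)**2*((24 - 14) - 4) = (-34)**2*(10 - 4) = 1156*6 = 6936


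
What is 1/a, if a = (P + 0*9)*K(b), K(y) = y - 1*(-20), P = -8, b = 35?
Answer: -1/440 ≈ -0.0022727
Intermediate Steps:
K(y) = 20 + y (K(y) = y + 20 = 20 + y)
a = -440 (a = (-8 + 0*9)*(20 + 35) = (-8 + 0)*55 = -8*55 = -440)
1/a = 1/(-440) = -1/440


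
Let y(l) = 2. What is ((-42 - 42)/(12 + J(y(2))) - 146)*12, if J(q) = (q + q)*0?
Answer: -1836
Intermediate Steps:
J(q) = 0 (J(q) = (2*q)*0 = 0)
((-42 - 42)/(12 + J(y(2))) - 146)*12 = ((-42 - 42)/(12 + 0) - 146)*12 = (-84/12 - 146)*12 = (-84*1/12 - 146)*12 = (-7 - 146)*12 = -153*12 = -1836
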